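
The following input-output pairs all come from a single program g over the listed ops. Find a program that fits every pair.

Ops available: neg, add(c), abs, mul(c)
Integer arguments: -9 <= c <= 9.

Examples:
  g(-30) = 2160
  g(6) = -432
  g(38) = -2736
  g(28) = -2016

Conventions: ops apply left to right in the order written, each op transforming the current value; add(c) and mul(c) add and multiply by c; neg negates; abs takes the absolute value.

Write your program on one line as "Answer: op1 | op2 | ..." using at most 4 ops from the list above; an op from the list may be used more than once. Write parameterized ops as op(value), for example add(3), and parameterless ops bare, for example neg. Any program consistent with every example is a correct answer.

mul(8) | neg | mul(9)

Check, running the answer program on each example:
  -30 -> -240 -> 240 -> 2160
  6 -> 48 -> -48 -> -432
  38 -> 304 -> -304 -> -2736
  28 -> 224 -> -224 -> -2016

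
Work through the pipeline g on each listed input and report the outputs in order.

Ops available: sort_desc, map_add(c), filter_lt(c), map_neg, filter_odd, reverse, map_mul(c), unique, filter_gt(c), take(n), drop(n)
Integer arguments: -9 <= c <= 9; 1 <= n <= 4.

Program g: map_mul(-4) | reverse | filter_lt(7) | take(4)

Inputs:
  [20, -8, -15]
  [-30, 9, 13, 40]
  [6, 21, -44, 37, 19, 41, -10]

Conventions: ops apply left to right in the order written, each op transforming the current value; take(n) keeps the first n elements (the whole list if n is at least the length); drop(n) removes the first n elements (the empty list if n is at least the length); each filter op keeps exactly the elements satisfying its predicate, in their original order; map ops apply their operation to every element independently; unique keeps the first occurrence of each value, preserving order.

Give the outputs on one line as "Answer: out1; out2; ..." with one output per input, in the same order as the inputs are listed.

[-80]; [-160, -52, -36]; [-164, -76, -148, -84]

Execution, op by op:
  [20, -8, -15] -> [-80, 32, 60] -> [60, 32, -80] -> [-80] -> [-80]
  [-30, 9, 13, 40] -> [120, -36, -52, -160] -> [-160, -52, -36, 120] -> [-160, -52, -36] -> [-160, -52, -36]
  [6, 21, -44, 37, 19, 41, -10] -> [-24, -84, 176, -148, -76, -164, 40] -> [40, -164, -76, -148, 176, -84, -24] -> [-164, -76, -148, -84, -24] -> [-164, -76, -148, -84]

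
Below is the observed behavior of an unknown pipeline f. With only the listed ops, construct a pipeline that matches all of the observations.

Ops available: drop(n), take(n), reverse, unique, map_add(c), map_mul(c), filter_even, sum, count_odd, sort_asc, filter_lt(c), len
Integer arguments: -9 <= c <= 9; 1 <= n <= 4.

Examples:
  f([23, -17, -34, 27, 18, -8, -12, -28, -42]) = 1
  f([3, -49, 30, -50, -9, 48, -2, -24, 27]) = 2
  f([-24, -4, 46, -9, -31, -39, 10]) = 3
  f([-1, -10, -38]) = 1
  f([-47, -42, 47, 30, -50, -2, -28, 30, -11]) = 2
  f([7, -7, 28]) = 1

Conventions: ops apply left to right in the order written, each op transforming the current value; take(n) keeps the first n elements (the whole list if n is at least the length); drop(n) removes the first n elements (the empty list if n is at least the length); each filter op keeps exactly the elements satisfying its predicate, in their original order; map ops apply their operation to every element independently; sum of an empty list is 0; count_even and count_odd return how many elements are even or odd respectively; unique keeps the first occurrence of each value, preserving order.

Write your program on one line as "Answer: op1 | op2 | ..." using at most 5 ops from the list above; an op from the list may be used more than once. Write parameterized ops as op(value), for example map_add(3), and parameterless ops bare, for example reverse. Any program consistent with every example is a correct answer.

reverse | unique | filter_lt(2) | sort_asc | count_odd

Check, running the answer program on each example:
  [23, -17, -34, 27, 18, -8, -12, -28, -42] -> [-42, -28, -12, -8, 18, 27, -34, -17, 23] -> [-42, -28, -12, -8, 18, 27, -34, -17, 23] -> [-42, -28, -12, -8, -34, -17] -> [-42, -34, -28, -17, -12, -8] -> 1
  [3, -49, 30, -50, -9, 48, -2, -24, 27] -> [27, -24, -2, 48, -9, -50, 30, -49, 3] -> [27, -24, -2, 48, -9, -50, 30, -49, 3] -> [-24, -2, -9, -50, -49] -> [-50, -49, -24, -9, -2] -> 2
  [-24, -4, 46, -9, -31, -39, 10] -> [10, -39, -31, -9, 46, -4, -24] -> [10, -39, -31, -9, 46, -4, -24] -> [-39, -31, -9, -4, -24] -> [-39, -31, -24, -9, -4] -> 3
  [-1, -10, -38] -> [-38, -10, -1] -> [-38, -10, -1] -> [-38, -10, -1] -> [-38, -10, -1] -> 1
  [-47, -42, 47, 30, -50, -2, -28, 30, -11] -> [-11, 30, -28, -2, -50, 30, 47, -42, -47] -> [-11, 30, -28, -2, -50, 47, -42, -47] -> [-11, -28, -2, -50, -42, -47] -> [-50, -47, -42, -28, -11, -2] -> 2
  [7, -7, 28] -> [28, -7, 7] -> [28, -7, 7] -> [-7] -> [-7] -> 1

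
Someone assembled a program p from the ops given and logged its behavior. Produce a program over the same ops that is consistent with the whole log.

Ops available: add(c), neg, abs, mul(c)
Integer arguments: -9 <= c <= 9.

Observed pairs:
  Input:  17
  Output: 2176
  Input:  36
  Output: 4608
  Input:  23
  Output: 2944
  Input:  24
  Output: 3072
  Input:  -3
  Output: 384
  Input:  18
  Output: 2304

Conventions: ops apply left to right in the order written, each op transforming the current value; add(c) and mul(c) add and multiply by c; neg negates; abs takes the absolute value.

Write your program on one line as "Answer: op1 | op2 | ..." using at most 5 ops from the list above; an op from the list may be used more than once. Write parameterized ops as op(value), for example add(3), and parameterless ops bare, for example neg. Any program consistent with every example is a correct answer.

mul(4) | abs | mul(-4) | mul(-8)

Check, running the answer program on each example:
  17 -> 68 -> 68 -> -272 -> 2176
  36 -> 144 -> 144 -> -576 -> 4608
  23 -> 92 -> 92 -> -368 -> 2944
  24 -> 96 -> 96 -> -384 -> 3072
  -3 -> -12 -> 12 -> -48 -> 384
  18 -> 72 -> 72 -> -288 -> 2304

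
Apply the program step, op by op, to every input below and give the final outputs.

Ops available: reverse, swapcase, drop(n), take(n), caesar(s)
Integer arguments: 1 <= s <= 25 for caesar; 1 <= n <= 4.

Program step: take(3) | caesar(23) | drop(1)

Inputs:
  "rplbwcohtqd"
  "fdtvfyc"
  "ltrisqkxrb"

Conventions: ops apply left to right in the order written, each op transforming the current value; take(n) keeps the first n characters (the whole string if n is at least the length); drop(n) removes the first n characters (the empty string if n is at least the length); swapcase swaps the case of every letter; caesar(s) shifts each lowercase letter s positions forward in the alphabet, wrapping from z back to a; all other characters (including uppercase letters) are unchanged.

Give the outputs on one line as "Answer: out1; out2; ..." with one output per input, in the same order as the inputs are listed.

"mi"; "aq"; "qo"

Execution, op by op:
  "rplbwcohtqd" -> "rpl" -> "omi" -> "mi"
  "fdtvfyc" -> "fdt" -> "caq" -> "aq"
  "ltrisqkxrb" -> "ltr" -> "iqo" -> "qo"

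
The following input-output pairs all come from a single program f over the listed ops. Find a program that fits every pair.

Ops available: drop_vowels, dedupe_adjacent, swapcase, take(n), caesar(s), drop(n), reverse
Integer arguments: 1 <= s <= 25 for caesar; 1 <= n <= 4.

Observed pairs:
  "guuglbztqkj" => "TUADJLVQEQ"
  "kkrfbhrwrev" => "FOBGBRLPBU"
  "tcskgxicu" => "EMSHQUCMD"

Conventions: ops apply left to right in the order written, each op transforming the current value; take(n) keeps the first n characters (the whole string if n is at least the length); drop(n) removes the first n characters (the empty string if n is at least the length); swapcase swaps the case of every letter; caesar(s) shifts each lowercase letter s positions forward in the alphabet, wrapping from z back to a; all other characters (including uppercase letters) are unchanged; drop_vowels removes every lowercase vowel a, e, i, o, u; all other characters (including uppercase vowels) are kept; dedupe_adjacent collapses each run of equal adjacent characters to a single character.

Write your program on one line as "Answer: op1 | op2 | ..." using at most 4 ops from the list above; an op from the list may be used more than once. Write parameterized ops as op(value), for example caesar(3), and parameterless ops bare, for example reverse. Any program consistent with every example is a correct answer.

caesar(10) | swapcase | dedupe_adjacent | reverse

Check, running the answer program on each example:
  "guuglbztqkj" -> "qeeqvljdaut" -> "QEEQVLJDAUT" -> "QEQVLJDAUT" -> "TUADJLVQEQ"
  "kkrfbhrwrev" -> "uubplrbgbof" -> "UUBPLRBGBOF" -> "UBPLRBGBOF" -> "FOBGBRLPBU"
  "tcskgxicu" -> "dmcuqhsme" -> "DMCUQHSME" -> "DMCUQHSME" -> "EMSHQUCMD"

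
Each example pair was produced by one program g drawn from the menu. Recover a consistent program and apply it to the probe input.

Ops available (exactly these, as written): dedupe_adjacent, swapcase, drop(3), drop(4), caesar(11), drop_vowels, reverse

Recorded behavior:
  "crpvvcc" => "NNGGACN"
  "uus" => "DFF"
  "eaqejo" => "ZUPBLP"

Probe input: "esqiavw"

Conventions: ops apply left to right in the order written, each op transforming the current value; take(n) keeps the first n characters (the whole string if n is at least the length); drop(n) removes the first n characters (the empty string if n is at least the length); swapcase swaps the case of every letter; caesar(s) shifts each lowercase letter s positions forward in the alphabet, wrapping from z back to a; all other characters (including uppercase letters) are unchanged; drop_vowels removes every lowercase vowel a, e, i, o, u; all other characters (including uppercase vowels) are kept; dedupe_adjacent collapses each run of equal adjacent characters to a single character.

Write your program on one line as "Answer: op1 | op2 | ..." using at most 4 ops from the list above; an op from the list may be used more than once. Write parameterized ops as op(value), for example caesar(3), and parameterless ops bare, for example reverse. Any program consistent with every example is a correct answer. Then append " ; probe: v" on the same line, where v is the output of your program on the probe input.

reverse | caesar(11) | swapcase ; probe: "HGLTBDP"

Check, running the answer program on each example:
  "crpvvcc" -> "ccvvprc" -> "nnggacn" -> "NNGGACN"
  "uus" -> "suu" -> "dff" -> "DFF"
  "eaqejo" -> "ojeqae" -> "zupblp" -> "ZUPBLP"
  probe: "esqiavw" -> "wvaiqse" -> "hgltbdp" -> "HGLTBDP"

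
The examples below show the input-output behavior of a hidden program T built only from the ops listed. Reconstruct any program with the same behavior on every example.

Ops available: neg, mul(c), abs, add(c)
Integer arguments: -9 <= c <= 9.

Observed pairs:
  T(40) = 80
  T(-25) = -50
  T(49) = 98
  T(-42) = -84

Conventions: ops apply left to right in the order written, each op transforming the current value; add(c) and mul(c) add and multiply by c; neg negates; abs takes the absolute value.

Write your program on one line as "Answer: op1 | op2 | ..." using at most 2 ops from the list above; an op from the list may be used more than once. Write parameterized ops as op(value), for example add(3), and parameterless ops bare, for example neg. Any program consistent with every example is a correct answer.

neg | mul(-2)

Check, running the answer program on each example:
  40 -> -40 -> 80
  -25 -> 25 -> -50
  49 -> -49 -> 98
  -42 -> 42 -> -84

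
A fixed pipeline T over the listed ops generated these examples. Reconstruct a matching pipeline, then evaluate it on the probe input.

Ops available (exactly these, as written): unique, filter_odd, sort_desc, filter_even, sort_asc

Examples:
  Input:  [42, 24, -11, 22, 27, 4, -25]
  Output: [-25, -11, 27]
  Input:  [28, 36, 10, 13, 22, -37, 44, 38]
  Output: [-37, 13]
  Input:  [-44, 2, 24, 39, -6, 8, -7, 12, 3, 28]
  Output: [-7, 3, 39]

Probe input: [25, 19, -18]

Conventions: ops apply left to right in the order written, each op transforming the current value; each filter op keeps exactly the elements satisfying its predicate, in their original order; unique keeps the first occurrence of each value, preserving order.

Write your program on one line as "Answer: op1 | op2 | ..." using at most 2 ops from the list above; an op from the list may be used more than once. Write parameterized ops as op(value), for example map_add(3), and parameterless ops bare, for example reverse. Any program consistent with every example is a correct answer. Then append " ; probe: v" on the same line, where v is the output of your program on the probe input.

filter_odd | sort_asc ; probe: [19, 25]

Check, running the answer program on each example:
  [42, 24, -11, 22, 27, 4, -25] -> [-11, 27, -25] -> [-25, -11, 27]
  [28, 36, 10, 13, 22, -37, 44, 38] -> [13, -37] -> [-37, 13]
  [-44, 2, 24, 39, -6, 8, -7, 12, 3, 28] -> [39, -7, 3] -> [-7, 3, 39]
  probe: [25, 19, -18] -> [25, 19] -> [19, 25]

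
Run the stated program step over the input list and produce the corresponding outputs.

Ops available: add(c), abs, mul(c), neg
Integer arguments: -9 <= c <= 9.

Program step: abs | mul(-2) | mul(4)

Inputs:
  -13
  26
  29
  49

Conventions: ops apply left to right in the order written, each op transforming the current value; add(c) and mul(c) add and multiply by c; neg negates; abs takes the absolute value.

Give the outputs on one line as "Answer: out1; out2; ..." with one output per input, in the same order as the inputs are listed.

-104; -208; -232; -392

Execution, op by op:
  -13 -> 13 -> -26 -> -104
  26 -> 26 -> -52 -> -208
  29 -> 29 -> -58 -> -232
  49 -> 49 -> -98 -> -392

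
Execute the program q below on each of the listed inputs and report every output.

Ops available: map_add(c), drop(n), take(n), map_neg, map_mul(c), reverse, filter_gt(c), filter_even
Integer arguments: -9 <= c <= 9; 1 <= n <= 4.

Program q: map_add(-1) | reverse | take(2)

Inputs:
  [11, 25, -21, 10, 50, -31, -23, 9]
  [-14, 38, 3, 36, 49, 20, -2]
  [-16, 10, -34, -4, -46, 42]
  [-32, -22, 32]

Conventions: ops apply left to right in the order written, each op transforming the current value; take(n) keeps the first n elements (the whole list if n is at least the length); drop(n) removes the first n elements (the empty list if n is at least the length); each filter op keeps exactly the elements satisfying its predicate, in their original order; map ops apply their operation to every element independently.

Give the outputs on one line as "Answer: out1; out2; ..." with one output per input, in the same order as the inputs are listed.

[8, -24]; [-3, 19]; [41, -47]; [31, -23]

Execution, op by op:
  [11, 25, -21, 10, 50, -31, -23, 9] -> [10, 24, -22, 9, 49, -32, -24, 8] -> [8, -24, -32, 49, 9, -22, 24, 10] -> [8, -24]
  [-14, 38, 3, 36, 49, 20, -2] -> [-15, 37, 2, 35, 48, 19, -3] -> [-3, 19, 48, 35, 2, 37, -15] -> [-3, 19]
  [-16, 10, -34, -4, -46, 42] -> [-17, 9, -35, -5, -47, 41] -> [41, -47, -5, -35, 9, -17] -> [41, -47]
  [-32, -22, 32] -> [-33, -23, 31] -> [31, -23, -33] -> [31, -23]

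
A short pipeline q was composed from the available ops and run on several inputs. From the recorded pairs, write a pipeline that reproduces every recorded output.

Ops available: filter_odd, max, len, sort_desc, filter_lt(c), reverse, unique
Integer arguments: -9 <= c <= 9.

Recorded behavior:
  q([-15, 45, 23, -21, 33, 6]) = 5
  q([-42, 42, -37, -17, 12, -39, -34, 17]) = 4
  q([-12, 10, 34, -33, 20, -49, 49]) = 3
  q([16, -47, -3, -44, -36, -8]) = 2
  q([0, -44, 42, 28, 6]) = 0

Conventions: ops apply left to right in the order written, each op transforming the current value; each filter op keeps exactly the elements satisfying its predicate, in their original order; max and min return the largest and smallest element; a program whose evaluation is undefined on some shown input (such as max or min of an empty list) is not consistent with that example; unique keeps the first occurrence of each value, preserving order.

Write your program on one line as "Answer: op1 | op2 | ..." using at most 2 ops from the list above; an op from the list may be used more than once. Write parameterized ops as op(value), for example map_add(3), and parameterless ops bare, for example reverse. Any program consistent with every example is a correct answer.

filter_odd | len

Check, running the answer program on each example:
  [-15, 45, 23, -21, 33, 6] -> [-15, 45, 23, -21, 33] -> 5
  [-42, 42, -37, -17, 12, -39, -34, 17] -> [-37, -17, -39, 17] -> 4
  [-12, 10, 34, -33, 20, -49, 49] -> [-33, -49, 49] -> 3
  [16, -47, -3, -44, -36, -8] -> [-47, -3] -> 2
  [0, -44, 42, 28, 6] -> [] -> 0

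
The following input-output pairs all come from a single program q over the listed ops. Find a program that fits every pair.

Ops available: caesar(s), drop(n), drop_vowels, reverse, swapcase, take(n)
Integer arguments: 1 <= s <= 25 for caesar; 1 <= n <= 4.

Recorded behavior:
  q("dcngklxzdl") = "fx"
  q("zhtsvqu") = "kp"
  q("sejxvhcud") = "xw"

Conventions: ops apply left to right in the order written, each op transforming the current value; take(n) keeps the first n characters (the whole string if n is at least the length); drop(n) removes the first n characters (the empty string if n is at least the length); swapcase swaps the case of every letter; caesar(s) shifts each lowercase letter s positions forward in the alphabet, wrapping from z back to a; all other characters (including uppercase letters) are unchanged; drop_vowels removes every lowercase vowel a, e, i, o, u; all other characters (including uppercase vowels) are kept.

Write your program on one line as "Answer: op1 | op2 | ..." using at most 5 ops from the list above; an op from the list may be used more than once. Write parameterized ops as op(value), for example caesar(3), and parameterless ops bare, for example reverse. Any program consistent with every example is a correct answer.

caesar(20) | reverse | drop_vowels | take(2)

Check, running the answer program on each example:
  "dcngklxzdl" -> "xwhaefrtxf" -> "fxtrfeahwx" -> "fxtrfhwx" -> "fx"
  "zhtsvqu" -> "tbnmpko" -> "okpmnbt" -> "kpmnbt" -> "kp"
  "sejxvhcud" -> "mydrpbwox" -> "xowbprdym" -> "xwbprdym" -> "xw"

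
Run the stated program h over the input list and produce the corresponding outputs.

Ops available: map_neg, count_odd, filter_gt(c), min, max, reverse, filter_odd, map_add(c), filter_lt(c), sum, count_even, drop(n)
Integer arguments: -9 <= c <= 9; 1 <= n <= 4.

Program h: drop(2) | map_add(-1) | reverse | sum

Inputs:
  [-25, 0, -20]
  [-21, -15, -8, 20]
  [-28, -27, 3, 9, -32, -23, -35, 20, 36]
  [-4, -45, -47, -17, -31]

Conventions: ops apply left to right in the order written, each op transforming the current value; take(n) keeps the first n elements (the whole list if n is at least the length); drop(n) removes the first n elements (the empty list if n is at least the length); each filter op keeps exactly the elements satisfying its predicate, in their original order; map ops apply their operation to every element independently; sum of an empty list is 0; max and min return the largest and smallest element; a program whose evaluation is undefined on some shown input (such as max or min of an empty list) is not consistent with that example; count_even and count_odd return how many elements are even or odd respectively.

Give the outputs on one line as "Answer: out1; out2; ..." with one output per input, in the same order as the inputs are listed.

-21; 10; -29; -98

Execution, op by op:
  [-25, 0, -20] -> [-20] -> [-21] -> [-21] -> -21
  [-21, -15, -8, 20] -> [-8, 20] -> [-9, 19] -> [19, -9] -> 10
  [-28, -27, 3, 9, -32, -23, -35, 20, 36] -> [3, 9, -32, -23, -35, 20, 36] -> [2, 8, -33, -24, -36, 19, 35] -> [35, 19, -36, -24, -33, 8, 2] -> -29
  [-4, -45, -47, -17, -31] -> [-47, -17, -31] -> [-48, -18, -32] -> [-32, -18, -48] -> -98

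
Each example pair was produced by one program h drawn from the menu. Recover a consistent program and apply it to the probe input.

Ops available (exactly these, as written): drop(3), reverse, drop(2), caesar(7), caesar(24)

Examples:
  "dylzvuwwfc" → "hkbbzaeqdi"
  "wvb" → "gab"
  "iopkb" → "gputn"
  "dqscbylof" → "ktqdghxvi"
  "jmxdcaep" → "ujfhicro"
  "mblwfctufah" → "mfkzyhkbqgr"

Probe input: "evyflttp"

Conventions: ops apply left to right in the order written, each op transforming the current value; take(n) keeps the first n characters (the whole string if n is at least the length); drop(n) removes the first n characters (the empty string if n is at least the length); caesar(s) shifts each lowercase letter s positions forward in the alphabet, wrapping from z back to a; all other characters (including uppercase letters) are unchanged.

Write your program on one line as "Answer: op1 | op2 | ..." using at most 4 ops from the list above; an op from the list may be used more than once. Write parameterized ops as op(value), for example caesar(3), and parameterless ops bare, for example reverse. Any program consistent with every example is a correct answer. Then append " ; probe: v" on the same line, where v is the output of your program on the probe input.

caesar(24) | reverse | caesar(7) ; probe: "uyyqkdaj"

Check, running the answer program on each example:
  "dylzvuwwfc" -> "bwjxtsuuda" -> "aduustxjwb" -> "hkbbzaeqdi"
  "wvb" -> "utz" -> "ztu" -> "gab"
  "iopkb" -> "gmniz" -> "zinmg" -> "gputn"
  "dqscbylof" -> "boqazwjmd" -> "dmjwzaqob" -> "ktqdghxvi"
  "jmxdcaep" -> "hkvbaycn" -> "ncyabvkh" -> "ujfhicro"
  "mblwfctufah" -> "kzjudarsdyf" -> "fydsradujzk" -> "mfkzyhkbqgr"
  probe: "evyflttp" -> "ctwdjrrn" -> "nrrjdwtc" -> "uyyqkdaj"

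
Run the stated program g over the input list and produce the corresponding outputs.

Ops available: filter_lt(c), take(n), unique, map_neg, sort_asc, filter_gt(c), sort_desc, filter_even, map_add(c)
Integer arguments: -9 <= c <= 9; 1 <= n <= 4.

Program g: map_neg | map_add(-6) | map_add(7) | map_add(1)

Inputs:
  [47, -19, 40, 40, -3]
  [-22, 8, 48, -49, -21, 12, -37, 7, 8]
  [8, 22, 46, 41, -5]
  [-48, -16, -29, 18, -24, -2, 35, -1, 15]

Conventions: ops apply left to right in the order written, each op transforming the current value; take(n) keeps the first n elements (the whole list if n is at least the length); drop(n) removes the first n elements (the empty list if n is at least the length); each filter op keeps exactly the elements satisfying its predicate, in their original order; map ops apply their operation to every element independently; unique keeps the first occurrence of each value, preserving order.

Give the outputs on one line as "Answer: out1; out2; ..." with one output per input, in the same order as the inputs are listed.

[-45, 21, -38, -38, 5]; [24, -6, -46, 51, 23, -10, 39, -5, -6]; [-6, -20, -44, -39, 7]; [50, 18, 31, -16, 26, 4, -33, 3, -13]

Execution, op by op:
  [47, -19, 40, 40, -3] -> [-47, 19, -40, -40, 3] -> [-53, 13, -46, -46, -3] -> [-46, 20, -39, -39, 4] -> [-45, 21, -38, -38, 5]
  [-22, 8, 48, -49, -21, 12, -37, 7, 8] -> [22, -8, -48, 49, 21, -12, 37, -7, -8] -> [16, -14, -54, 43, 15, -18, 31, -13, -14] -> [23, -7, -47, 50, 22, -11, 38, -6, -7] -> [24, -6, -46, 51, 23, -10, 39, -5, -6]
  [8, 22, 46, 41, -5] -> [-8, -22, -46, -41, 5] -> [-14, -28, -52, -47, -1] -> [-7, -21, -45, -40, 6] -> [-6, -20, -44, -39, 7]
  [-48, -16, -29, 18, -24, -2, 35, -1, 15] -> [48, 16, 29, -18, 24, 2, -35, 1, -15] -> [42, 10, 23, -24, 18, -4, -41, -5, -21] -> [49, 17, 30, -17, 25, 3, -34, 2, -14] -> [50, 18, 31, -16, 26, 4, -33, 3, -13]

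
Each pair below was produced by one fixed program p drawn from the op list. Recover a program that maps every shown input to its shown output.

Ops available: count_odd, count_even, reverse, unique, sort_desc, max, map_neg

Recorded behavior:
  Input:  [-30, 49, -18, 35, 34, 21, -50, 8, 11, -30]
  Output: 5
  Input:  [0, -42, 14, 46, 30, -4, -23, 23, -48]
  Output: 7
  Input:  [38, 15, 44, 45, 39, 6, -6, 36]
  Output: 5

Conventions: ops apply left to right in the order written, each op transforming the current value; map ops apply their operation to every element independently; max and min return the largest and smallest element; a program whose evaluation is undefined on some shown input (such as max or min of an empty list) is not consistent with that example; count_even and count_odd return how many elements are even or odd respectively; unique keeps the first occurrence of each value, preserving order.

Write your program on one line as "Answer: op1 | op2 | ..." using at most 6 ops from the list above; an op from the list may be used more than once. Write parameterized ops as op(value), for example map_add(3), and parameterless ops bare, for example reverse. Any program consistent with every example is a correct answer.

map_neg | sort_desc | unique | reverse | count_even

Check, running the answer program on each example:
  [-30, 49, -18, 35, 34, 21, -50, 8, 11, -30] -> [30, -49, 18, -35, -34, -21, 50, -8, -11, 30] -> [50, 30, 30, 18, -8, -11, -21, -34, -35, -49] -> [50, 30, 18, -8, -11, -21, -34, -35, -49] -> [-49, -35, -34, -21, -11, -8, 18, 30, 50] -> 5
  [0, -42, 14, 46, 30, -4, -23, 23, -48] -> [0, 42, -14, -46, -30, 4, 23, -23, 48] -> [48, 42, 23, 4, 0, -14, -23, -30, -46] -> [48, 42, 23, 4, 0, -14, -23, -30, -46] -> [-46, -30, -23, -14, 0, 4, 23, 42, 48] -> 7
  [38, 15, 44, 45, 39, 6, -6, 36] -> [-38, -15, -44, -45, -39, -6, 6, -36] -> [6, -6, -15, -36, -38, -39, -44, -45] -> [6, -6, -15, -36, -38, -39, -44, -45] -> [-45, -44, -39, -38, -36, -15, -6, 6] -> 5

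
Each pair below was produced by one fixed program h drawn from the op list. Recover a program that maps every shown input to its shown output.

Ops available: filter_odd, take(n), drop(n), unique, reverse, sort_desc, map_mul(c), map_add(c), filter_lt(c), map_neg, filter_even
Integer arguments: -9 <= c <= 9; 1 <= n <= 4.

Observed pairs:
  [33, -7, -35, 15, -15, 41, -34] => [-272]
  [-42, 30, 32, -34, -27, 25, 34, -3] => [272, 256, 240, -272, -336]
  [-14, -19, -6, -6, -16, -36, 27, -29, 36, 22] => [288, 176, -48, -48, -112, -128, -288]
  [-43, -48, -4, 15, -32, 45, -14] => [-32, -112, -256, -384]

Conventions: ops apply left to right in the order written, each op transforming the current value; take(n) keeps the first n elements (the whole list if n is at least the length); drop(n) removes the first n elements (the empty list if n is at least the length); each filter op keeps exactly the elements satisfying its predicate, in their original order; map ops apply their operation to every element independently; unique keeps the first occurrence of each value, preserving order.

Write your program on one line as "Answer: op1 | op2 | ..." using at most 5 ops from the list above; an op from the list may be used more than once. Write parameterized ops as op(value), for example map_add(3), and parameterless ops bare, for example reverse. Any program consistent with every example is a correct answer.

sort_desc | filter_even | map_neg | map_mul(-8)

Check, running the answer program on each example:
  [33, -7, -35, 15, -15, 41, -34] -> [41, 33, 15, -7, -15, -34, -35] -> [-34] -> [34] -> [-272]
  [-42, 30, 32, -34, -27, 25, 34, -3] -> [34, 32, 30, 25, -3, -27, -34, -42] -> [34, 32, 30, -34, -42] -> [-34, -32, -30, 34, 42] -> [272, 256, 240, -272, -336]
  [-14, -19, -6, -6, -16, -36, 27, -29, 36, 22] -> [36, 27, 22, -6, -6, -14, -16, -19, -29, -36] -> [36, 22, -6, -6, -14, -16, -36] -> [-36, -22, 6, 6, 14, 16, 36] -> [288, 176, -48, -48, -112, -128, -288]
  [-43, -48, -4, 15, -32, 45, -14] -> [45, 15, -4, -14, -32, -43, -48] -> [-4, -14, -32, -48] -> [4, 14, 32, 48] -> [-32, -112, -256, -384]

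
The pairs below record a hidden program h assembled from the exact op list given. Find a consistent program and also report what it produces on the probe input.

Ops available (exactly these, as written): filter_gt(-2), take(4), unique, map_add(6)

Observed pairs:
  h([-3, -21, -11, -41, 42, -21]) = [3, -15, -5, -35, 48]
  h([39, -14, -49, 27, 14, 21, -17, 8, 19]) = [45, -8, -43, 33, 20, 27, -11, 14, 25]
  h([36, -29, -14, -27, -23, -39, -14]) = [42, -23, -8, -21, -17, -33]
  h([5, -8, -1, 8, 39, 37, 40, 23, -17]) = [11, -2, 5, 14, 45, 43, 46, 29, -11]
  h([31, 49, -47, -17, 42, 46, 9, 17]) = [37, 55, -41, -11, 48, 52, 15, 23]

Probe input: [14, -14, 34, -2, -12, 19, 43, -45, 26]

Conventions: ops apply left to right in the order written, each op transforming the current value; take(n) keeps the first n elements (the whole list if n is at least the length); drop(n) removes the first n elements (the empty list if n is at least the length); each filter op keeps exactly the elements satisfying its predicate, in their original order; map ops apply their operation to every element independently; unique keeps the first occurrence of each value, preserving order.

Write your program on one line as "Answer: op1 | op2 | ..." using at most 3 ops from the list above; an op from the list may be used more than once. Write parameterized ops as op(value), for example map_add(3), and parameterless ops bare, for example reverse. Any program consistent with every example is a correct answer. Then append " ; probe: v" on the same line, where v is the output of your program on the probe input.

map_add(6) | unique ; probe: [20, -8, 40, 4, -6, 25, 49, -39, 32]

Check, running the answer program on each example:
  [-3, -21, -11, -41, 42, -21] -> [3, -15, -5, -35, 48, -15] -> [3, -15, -5, -35, 48]
  [39, -14, -49, 27, 14, 21, -17, 8, 19] -> [45, -8, -43, 33, 20, 27, -11, 14, 25] -> [45, -8, -43, 33, 20, 27, -11, 14, 25]
  [36, -29, -14, -27, -23, -39, -14] -> [42, -23, -8, -21, -17, -33, -8] -> [42, -23, -8, -21, -17, -33]
  [5, -8, -1, 8, 39, 37, 40, 23, -17] -> [11, -2, 5, 14, 45, 43, 46, 29, -11] -> [11, -2, 5, 14, 45, 43, 46, 29, -11]
  [31, 49, -47, -17, 42, 46, 9, 17] -> [37, 55, -41, -11, 48, 52, 15, 23] -> [37, 55, -41, -11, 48, 52, 15, 23]
  probe: [14, -14, 34, -2, -12, 19, 43, -45, 26] -> [20, -8, 40, 4, -6, 25, 49, -39, 32] -> [20, -8, 40, 4, -6, 25, 49, -39, 32]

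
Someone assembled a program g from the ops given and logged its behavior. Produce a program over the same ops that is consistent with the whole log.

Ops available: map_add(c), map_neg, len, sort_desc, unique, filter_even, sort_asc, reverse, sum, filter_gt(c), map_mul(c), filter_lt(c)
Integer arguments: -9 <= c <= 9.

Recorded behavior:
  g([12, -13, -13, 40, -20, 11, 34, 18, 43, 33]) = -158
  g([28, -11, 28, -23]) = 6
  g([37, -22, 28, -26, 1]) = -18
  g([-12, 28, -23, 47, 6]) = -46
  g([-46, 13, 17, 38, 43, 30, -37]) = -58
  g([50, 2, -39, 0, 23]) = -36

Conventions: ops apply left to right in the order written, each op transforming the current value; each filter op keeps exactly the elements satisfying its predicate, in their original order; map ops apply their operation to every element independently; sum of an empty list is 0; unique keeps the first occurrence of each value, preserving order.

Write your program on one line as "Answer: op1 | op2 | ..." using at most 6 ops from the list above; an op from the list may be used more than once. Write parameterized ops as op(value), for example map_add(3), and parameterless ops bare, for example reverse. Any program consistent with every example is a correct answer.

unique | map_mul(-1) | sort_desc | reverse | sum

Check, running the answer program on each example:
  [12, -13, -13, 40, -20, 11, 34, 18, 43, 33] -> [12, -13, 40, -20, 11, 34, 18, 43, 33] -> [-12, 13, -40, 20, -11, -34, -18, -43, -33] -> [20, 13, -11, -12, -18, -33, -34, -40, -43] -> [-43, -40, -34, -33, -18, -12, -11, 13, 20] -> -158
  [28, -11, 28, -23] -> [28, -11, -23] -> [-28, 11, 23] -> [23, 11, -28] -> [-28, 11, 23] -> 6
  [37, -22, 28, -26, 1] -> [37, -22, 28, -26, 1] -> [-37, 22, -28, 26, -1] -> [26, 22, -1, -28, -37] -> [-37, -28, -1, 22, 26] -> -18
  [-12, 28, -23, 47, 6] -> [-12, 28, -23, 47, 6] -> [12, -28, 23, -47, -6] -> [23, 12, -6, -28, -47] -> [-47, -28, -6, 12, 23] -> -46
  [-46, 13, 17, 38, 43, 30, -37] -> [-46, 13, 17, 38, 43, 30, -37] -> [46, -13, -17, -38, -43, -30, 37] -> [46, 37, -13, -17, -30, -38, -43] -> [-43, -38, -30, -17, -13, 37, 46] -> -58
  [50, 2, -39, 0, 23] -> [50, 2, -39, 0, 23] -> [-50, -2, 39, 0, -23] -> [39, 0, -2, -23, -50] -> [-50, -23, -2, 0, 39] -> -36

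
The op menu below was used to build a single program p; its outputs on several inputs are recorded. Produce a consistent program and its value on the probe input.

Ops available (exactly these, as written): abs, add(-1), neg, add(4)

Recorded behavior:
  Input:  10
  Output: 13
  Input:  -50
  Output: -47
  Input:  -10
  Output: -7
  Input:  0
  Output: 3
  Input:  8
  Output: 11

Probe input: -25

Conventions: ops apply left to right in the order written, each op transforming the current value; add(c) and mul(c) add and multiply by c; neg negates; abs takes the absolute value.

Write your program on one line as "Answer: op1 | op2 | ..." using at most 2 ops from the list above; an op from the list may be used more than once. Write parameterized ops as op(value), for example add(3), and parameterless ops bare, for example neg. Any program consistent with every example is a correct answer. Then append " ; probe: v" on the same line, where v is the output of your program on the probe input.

add(4) | add(-1) ; probe: -22

Check, running the answer program on each example:
  10 -> 14 -> 13
  -50 -> -46 -> -47
  -10 -> -6 -> -7
  0 -> 4 -> 3
  8 -> 12 -> 11
  probe: -25 -> -21 -> -22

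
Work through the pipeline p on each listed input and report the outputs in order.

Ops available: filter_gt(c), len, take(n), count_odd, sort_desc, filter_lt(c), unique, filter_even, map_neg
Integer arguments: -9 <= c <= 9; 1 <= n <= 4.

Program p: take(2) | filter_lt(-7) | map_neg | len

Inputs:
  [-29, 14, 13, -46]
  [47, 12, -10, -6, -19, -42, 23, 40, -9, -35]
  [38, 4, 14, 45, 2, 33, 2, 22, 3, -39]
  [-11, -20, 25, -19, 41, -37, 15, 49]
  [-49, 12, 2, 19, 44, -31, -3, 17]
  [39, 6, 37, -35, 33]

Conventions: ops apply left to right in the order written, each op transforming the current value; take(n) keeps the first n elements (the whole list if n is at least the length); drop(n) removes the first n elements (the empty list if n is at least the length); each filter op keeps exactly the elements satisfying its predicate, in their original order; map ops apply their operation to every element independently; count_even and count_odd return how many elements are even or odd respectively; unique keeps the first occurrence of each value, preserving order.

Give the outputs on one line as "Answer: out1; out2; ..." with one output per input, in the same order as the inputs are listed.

Execution, op by op:
  [-29, 14, 13, -46] -> [-29, 14] -> [-29] -> [29] -> 1
  [47, 12, -10, -6, -19, -42, 23, 40, -9, -35] -> [47, 12] -> [] -> [] -> 0
  [38, 4, 14, 45, 2, 33, 2, 22, 3, -39] -> [38, 4] -> [] -> [] -> 0
  [-11, -20, 25, -19, 41, -37, 15, 49] -> [-11, -20] -> [-11, -20] -> [11, 20] -> 2
  [-49, 12, 2, 19, 44, -31, -3, 17] -> [-49, 12] -> [-49] -> [49] -> 1
  [39, 6, 37, -35, 33] -> [39, 6] -> [] -> [] -> 0

1; 0; 0; 2; 1; 0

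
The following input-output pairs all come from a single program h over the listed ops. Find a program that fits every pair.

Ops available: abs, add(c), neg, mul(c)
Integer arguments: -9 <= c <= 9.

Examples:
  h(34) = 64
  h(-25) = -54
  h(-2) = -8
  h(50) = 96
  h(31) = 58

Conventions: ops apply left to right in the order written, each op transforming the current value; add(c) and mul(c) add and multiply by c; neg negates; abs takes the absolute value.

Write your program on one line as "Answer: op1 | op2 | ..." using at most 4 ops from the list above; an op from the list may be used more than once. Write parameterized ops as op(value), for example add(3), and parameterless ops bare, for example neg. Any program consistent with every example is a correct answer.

neg | mul(2) | neg | add(-4)

Check, running the answer program on each example:
  34 -> -34 -> -68 -> 68 -> 64
  -25 -> 25 -> 50 -> -50 -> -54
  -2 -> 2 -> 4 -> -4 -> -8
  50 -> -50 -> -100 -> 100 -> 96
  31 -> -31 -> -62 -> 62 -> 58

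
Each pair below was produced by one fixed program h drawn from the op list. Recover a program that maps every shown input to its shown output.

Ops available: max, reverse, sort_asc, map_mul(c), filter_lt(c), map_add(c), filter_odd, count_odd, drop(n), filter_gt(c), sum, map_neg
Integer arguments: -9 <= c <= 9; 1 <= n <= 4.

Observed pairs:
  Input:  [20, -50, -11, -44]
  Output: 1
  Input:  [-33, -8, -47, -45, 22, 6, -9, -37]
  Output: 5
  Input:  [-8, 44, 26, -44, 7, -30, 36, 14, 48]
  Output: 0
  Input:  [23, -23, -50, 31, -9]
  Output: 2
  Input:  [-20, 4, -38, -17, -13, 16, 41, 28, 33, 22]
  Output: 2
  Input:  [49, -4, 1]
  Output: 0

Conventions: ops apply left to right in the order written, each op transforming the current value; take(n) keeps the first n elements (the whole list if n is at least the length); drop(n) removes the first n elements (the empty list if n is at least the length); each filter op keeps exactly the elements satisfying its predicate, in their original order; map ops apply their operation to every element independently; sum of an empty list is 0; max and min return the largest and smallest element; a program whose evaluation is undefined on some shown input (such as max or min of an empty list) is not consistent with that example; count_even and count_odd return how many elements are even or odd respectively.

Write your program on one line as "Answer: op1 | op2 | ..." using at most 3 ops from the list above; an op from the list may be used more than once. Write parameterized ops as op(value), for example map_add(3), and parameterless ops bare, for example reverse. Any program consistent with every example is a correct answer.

filter_lt(-6) | count_odd

Check, running the answer program on each example:
  [20, -50, -11, -44] -> [-50, -11, -44] -> 1
  [-33, -8, -47, -45, 22, 6, -9, -37] -> [-33, -8, -47, -45, -9, -37] -> 5
  [-8, 44, 26, -44, 7, -30, 36, 14, 48] -> [-8, -44, -30] -> 0
  [23, -23, -50, 31, -9] -> [-23, -50, -9] -> 2
  [-20, 4, -38, -17, -13, 16, 41, 28, 33, 22] -> [-20, -38, -17, -13] -> 2
  [49, -4, 1] -> [] -> 0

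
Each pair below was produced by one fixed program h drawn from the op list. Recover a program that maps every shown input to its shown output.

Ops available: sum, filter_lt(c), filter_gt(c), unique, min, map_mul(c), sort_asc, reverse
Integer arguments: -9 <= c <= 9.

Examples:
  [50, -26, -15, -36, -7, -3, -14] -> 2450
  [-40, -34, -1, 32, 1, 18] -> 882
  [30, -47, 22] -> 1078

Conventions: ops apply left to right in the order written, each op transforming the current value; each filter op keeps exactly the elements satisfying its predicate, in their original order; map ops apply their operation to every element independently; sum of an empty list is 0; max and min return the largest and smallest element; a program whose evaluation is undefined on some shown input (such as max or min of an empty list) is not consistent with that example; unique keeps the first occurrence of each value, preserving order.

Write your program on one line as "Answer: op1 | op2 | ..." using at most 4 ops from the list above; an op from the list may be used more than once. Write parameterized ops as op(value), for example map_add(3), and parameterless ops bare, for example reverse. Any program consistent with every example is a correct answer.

map_mul(-7) | filter_lt(-8) | map_mul(-7) | min

Check, running the answer program on each example:
  [50, -26, -15, -36, -7, -3, -14] -> [-350, 182, 105, 252, 49, 21, 98] -> [-350] -> [2450] -> 2450
  [-40, -34, -1, 32, 1, 18] -> [280, 238, 7, -224, -7, -126] -> [-224, -126] -> [1568, 882] -> 882
  [30, -47, 22] -> [-210, 329, -154] -> [-210, -154] -> [1470, 1078] -> 1078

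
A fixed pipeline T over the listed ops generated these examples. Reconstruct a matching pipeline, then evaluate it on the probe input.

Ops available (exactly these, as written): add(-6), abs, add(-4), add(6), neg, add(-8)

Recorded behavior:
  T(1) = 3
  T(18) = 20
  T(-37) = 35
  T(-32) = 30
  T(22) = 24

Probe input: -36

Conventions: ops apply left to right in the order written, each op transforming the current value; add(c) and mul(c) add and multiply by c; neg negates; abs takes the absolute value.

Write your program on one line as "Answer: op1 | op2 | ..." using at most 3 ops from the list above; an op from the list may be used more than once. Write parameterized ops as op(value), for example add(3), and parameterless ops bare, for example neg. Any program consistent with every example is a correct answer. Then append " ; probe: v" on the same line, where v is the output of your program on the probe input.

add(6) | add(-4) | abs ; probe: 34

Check, running the answer program on each example:
  1 -> 7 -> 3 -> 3
  18 -> 24 -> 20 -> 20
  -37 -> -31 -> -35 -> 35
  -32 -> -26 -> -30 -> 30
  22 -> 28 -> 24 -> 24
  probe: -36 -> -30 -> -34 -> 34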